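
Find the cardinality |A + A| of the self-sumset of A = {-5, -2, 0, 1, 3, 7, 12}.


A + A = {a + a' : a, a' ∈ A}; |A| = 7.
General bounds: 2|A| - 1 ≤ |A + A| ≤ |A|(|A|+1)/2, i.e. 13 ≤ |A + A| ≤ 28.
Lower bound 2|A|-1 is attained iff A is an arithmetic progression.
Enumerate sums a + a' for a ≤ a' (symmetric, so this suffices):
a = -5: -5+-5=-10, -5+-2=-7, -5+0=-5, -5+1=-4, -5+3=-2, -5+7=2, -5+12=7
a = -2: -2+-2=-4, -2+0=-2, -2+1=-1, -2+3=1, -2+7=5, -2+12=10
a = 0: 0+0=0, 0+1=1, 0+3=3, 0+7=7, 0+12=12
a = 1: 1+1=2, 1+3=4, 1+7=8, 1+12=13
a = 3: 3+3=6, 3+7=10, 3+12=15
a = 7: 7+7=14, 7+12=19
a = 12: 12+12=24
Distinct sums: {-10, -7, -5, -4, -2, -1, 0, 1, 2, 3, 4, 5, 6, 7, 8, 10, 12, 13, 14, 15, 19, 24}
|A + A| = 22

|A + A| = 22


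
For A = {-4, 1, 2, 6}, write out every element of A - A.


A - A = {a - a' : a, a' ∈ A}.
Compute a - a' for each ordered pair (a, a'):
a = -4: -4--4=0, -4-1=-5, -4-2=-6, -4-6=-10
a = 1: 1--4=5, 1-1=0, 1-2=-1, 1-6=-5
a = 2: 2--4=6, 2-1=1, 2-2=0, 2-6=-4
a = 6: 6--4=10, 6-1=5, 6-2=4, 6-6=0
Collecting distinct values (and noting 0 appears from a-a):
A - A = {-10, -6, -5, -4, -1, 0, 1, 4, 5, 6, 10}
|A - A| = 11

A - A = {-10, -6, -5, -4, -1, 0, 1, 4, 5, 6, 10}


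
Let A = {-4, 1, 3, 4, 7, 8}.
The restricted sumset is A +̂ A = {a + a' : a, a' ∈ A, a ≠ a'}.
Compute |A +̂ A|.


Restricted sumset: A +̂ A = {a + a' : a ∈ A, a' ∈ A, a ≠ a'}.
Equivalently, take A + A and drop any sum 2a that is achievable ONLY as a + a for a ∈ A (i.e. sums representable only with equal summands).
Enumerate pairs (a, a') with a < a' (symmetric, so each unordered pair gives one sum; this covers all a ≠ a'):
  -4 + 1 = -3
  -4 + 3 = -1
  -4 + 4 = 0
  -4 + 7 = 3
  -4 + 8 = 4
  1 + 3 = 4
  1 + 4 = 5
  1 + 7 = 8
  1 + 8 = 9
  3 + 4 = 7
  3 + 7 = 10
  3 + 8 = 11
  4 + 7 = 11
  4 + 8 = 12
  7 + 8 = 15
Collected distinct sums: {-3, -1, 0, 3, 4, 5, 7, 8, 9, 10, 11, 12, 15}
|A +̂ A| = 13
(Reference bound: |A +̂ A| ≥ 2|A| - 3 for |A| ≥ 2, with |A| = 6 giving ≥ 9.)

|A +̂ A| = 13


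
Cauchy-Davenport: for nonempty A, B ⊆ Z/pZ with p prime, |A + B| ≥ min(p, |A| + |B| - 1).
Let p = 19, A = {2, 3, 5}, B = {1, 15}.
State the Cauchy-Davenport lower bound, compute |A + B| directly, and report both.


Cauchy-Davenport: |A + B| ≥ min(p, |A| + |B| - 1) for A, B nonempty in Z/pZ.
|A| = 3, |B| = 2, p = 19.
CD lower bound = min(19, 3 + 2 - 1) = min(19, 4) = 4.
Compute A + B mod 19 directly:
a = 2: 2+1=3, 2+15=17
a = 3: 3+1=4, 3+15=18
a = 5: 5+1=6, 5+15=1
A + B = {1, 3, 4, 6, 17, 18}, so |A + B| = 6.
Verify: 6 ≥ 4? Yes ✓.

CD lower bound = 4, actual |A + B| = 6.


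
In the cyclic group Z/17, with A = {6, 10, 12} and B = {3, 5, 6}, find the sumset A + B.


Work in Z/17Z: reduce every sum a + b modulo 17.
Enumerate all 9 pairs:
a = 6: 6+3=9, 6+5=11, 6+6=12
a = 10: 10+3=13, 10+5=15, 10+6=16
a = 12: 12+3=15, 12+5=0, 12+6=1
Distinct residues collected: {0, 1, 9, 11, 12, 13, 15, 16}
|A + B| = 8 (out of 17 total residues).

A + B = {0, 1, 9, 11, 12, 13, 15, 16}


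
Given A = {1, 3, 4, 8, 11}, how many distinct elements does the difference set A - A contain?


A - A = {a - a' : a, a' ∈ A}; |A| = 5.
Bounds: 2|A|-1 ≤ |A - A| ≤ |A|² - |A| + 1, i.e. 9 ≤ |A - A| ≤ 21.
Note: 0 ∈ A - A always (from a - a). The set is symmetric: if d ∈ A - A then -d ∈ A - A.
Enumerate nonzero differences d = a - a' with a > a' (then include -d):
Positive differences: {1, 2, 3, 4, 5, 7, 8, 10}
Full difference set: {0} ∪ (positive diffs) ∪ (negative diffs).
|A - A| = 1 + 2·8 = 17 (matches direct enumeration: 17).

|A - A| = 17


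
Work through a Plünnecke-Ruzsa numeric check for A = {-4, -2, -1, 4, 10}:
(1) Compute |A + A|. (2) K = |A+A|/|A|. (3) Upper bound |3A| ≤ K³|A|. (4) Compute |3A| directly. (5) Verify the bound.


|A| = 5.
Step 1: Compute A + A by enumerating all 25 pairs.
A + A = {-8, -6, -5, -4, -3, -2, 0, 2, 3, 6, 8, 9, 14, 20}, so |A + A| = 14.
Step 2: Doubling constant K = |A + A|/|A| = 14/5 = 14/5 ≈ 2.8000.
Step 3: Plünnecke-Ruzsa gives |3A| ≤ K³·|A| = (2.8000)³ · 5 ≈ 109.7600.
Step 4: Compute 3A = A + A + A directly by enumerating all triples (a,b,c) ∈ A³; |3A| = 27.
Step 5: Check 27 ≤ 109.7600? Yes ✓.

K = 14/5, Plünnecke-Ruzsa bound K³|A| ≈ 109.7600, |3A| = 27, inequality holds.


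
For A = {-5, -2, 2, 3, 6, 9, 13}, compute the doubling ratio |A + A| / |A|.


|A| = 7.
Compute A + A by enumerating all 49 pairs.
A + A = {-10, -7, -4, -3, -2, 0, 1, 4, 5, 6, 7, 8, 9, 11, 12, 15, 16, 18, 19, 22, 26}, so |A + A| = 21.
K = |A + A| / |A| = 21/7 = 3/1 ≈ 3.0000.
Reference: AP of size 7 gives K = 13/7 ≈ 1.8571; a fully generic set of size 7 gives K ≈ 4.0000.

|A| = 7, |A + A| = 21, K = 21/7 = 3/1.


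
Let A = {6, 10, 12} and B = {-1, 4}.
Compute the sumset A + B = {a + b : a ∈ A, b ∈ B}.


A + B = {a + b : a ∈ A, b ∈ B}.
Enumerate all |A|·|B| = 3·2 = 6 pairs (a, b) and collect distinct sums.
a = 6: 6+-1=5, 6+4=10
a = 10: 10+-1=9, 10+4=14
a = 12: 12+-1=11, 12+4=16
Collecting distinct sums: A + B = {5, 9, 10, 11, 14, 16}
|A + B| = 6

A + B = {5, 9, 10, 11, 14, 16}


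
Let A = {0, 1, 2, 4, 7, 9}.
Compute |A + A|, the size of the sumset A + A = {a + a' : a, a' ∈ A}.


A + A = {a + a' : a, a' ∈ A}; |A| = 6.
General bounds: 2|A| - 1 ≤ |A + A| ≤ |A|(|A|+1)/2, i.e. 11 ≤ |A + A| ≤ 21.
Lower bound 2|A|-1 is attained iff A is an arithmetic progression.
Enumerate sums a + a' for a ≤ a' (symmetric, so this suffices):
a = 0: 0+0=0, 0+1=1, 0+2=2, 0+4=4, 0+7=7, 0+9=9
a = 1: 1+1=2, 1+2=3, 1+4=5, 1+7=8, 1+9=10
a = 2: 2+2=4, 2+4=6, 2+7=9, 2+9=11
a = 4: 4+4=8, 4+7=11, 4+9=13
a = 7: 7+7=14, 7+9=16
a = 9: 9+9=18
Distinct sums: {0, 1, 2, 3, 4, 5, 6, 7, 8, 9, 10, 11, 13, 14, 16, 18}
|A + A| = 16

|A + A| = 16


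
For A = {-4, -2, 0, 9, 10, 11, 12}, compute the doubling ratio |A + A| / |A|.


|A| = 7.
Compute A + A by enumerating all 49 pairs.
A + A = {-8, -6, -4, -2, 0, 5, 6, 7, 8, 9, 10, 11, 12, 18, 19, 20, 21, 22, 23, 24}, so |A + A| = 20.
K = |A + A| / |A| = 20/7 (already in lowest terms) ≈ 2.8571.
Reference: AP of size 7 gives K = 13/7 ≈ 1.8571; a fully generic set of size 7 gives K ≈ 4.0000.

|A| = 7, |A + A| = 20, K = 20/7.


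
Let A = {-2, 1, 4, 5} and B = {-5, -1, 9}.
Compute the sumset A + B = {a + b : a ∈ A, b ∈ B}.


A + B = {a + b : a ∈ A, b ∈ B}.
Enumerate all |A|·|B| = 4·3 = 12 pairs (a, b) and collect distinct sums.
a = -2: -2+-5=-7, -2+-1=-3, -2+9=7
a = 1: 1+-5=-4, 1+-1=0, 1+9=10
a = 4: 4+-5=-1, 4+-1=3, 4+9=13
a = 5: 5+-5=0, 5+-1=4, 5+9=14
Collecting distinct sums: A + B = {-7, -4, -3, -1, 0, 3, 4, 7, 10, 13, 14}
|A + B| = 11

A + B = {-7, -4, -3, -1, 0, 3, 4, 7, 10, 13, 14}


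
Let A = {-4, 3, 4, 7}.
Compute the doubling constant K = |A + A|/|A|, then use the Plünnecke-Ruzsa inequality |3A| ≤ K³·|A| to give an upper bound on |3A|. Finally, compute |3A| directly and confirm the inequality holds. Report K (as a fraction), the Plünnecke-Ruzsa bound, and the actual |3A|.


|A| = 4.
Step 1: Compute A + A by enumerating all 16 pairs.
A + A = {-8, -1, 0, 3, 6, 7, 8, 10, 11, 14}, so |A + A| = 10.
Step 2: Doubling constant K = |A + A|/|A| = 10/4 = 10/4 ≈ 2.5000.
Step 3: Plünnecke-Ruzsa gives |3A| ≤ K³·|A| = (2.5000)³ · 4 ≈ 62.5000.
Step 4: Compute 3A = A + A + A directly by enumerating all triples (a,b,c) ∈ A³; |3A| = 19.
Step 5: Check 19 ≤ 62.5000? Yes ✓.

K = 10/4, Plünnecke-Ruzsa bound K³|A| ≈ 62.5000, |3A| = 19, inequality holds.


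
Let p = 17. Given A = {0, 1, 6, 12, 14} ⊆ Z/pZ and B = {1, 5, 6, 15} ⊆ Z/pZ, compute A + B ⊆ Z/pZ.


Work in Z/17Z: reduce every sum a + b modulo 17.
Enumerate all 20 pairs:
a = 0: 0+1=1, 0+5=5, 0+6=6, 0+15=15
a = 1: 1+1=2, 1+5=6, 1+6=7, 1+15=16
a = 6: 6+1=7, 6+5=11, 6+6=12, 6+15=4
a = 12: 12+1=13, 12+5=0, 12+6=1, 12+15=10
a = 14: 14+1=15, 14+5=2, 14+6=3, 14+15=12
Distinct residues collected: {0, 1, 2, 3, 4, 5, 6, 7, 10, 11, 12, 13, 15, 16}
|A + B| = 14 (out of 17 total residues).

A + B = {0, 1, 2, 3, 4, 5, 6, 7, 10, 11, 12, 13, 15, 16}


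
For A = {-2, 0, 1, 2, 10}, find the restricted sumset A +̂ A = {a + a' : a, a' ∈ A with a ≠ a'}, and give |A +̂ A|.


Restricted sumset: A +̂ A = {a + a' : a ∈ A, a' ∈ A, a ≠ a'}.
Equivalently, take A + A and drop any sum 2a that is achievable ONLY as a + a for a ∈ A (i.e. sums representable only with equal summands).
Enumerate pairs (a, a') with a < a' (symmetric, so each unordered pair gives one sum; this covers all a ≠ a'):
  -2 + 0 = -2
  -2 + 1 = -1
  -2 + 2 = 0
  -2 + 10 = 8
  0 + 1 = 1
  0 + 2 = 2
  0 + 10 = 10
  1 + 2 = 3
  1 + 10 = 11
  2 + 10 = 12
Collected distinct sums: {-2, -1, 0, 1, 2, 3, 8, 10, 11, 12}
|A +̂ A| = 10
(Reference bound: |A +̂ A| ≥ 2|A| - 3 for |A| ≥ 2, with |A| = 5 giving ≥ 7.)

|A +̂ A| = 10


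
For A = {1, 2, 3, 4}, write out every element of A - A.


A - A = {a - a' : a, a' ∈ A}.
Compute a - a' for each ordered pair (a, a'):
a = 1: 1-1=0, 1-2=-1, 1-3=-2, 1-4=-3
a = 2: 2-1=1, 2-2=0, 2-3=-1, 2-4=-2
a = 3: 3-1=2, 3-2=1, 3-3=0, 3-4=-1
a = 4: 4-1=3, 4-2=2, 4-3=1, 4-4=0
Collecting distinct values (and noting 0 appears from a-a):
A - A = {-3, -2, -1, 0, 1, 2, 3}
|A - A| = 7

A - A = {-3, -2, -1, 0, 1, 2, 3}


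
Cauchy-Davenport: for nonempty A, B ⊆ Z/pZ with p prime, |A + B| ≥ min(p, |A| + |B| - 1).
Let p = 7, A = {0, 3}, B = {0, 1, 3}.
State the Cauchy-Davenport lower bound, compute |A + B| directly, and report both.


Cauchy-Davenport: |A + B| ≥ min(p, |A| + |B| - 1) for A, B nonempty in Z/pZ.
|A| = 2, |B| = 3, p = 7.
CD lower bound = min(7, 2 + 3 - 1) = min(7, 4) = 4.
Compute A + B mod 7 directly:
a = 0: 0+0=0, 0+1=1, 0+3=3
a = 3: 3+0=3, 3+1=4, 3+3=6
A + B = {0, 1, 3, 4, 6}, so |A + B| = 5.
Verify: 5 ≥ 4? Yes ✓.

CD lower bound = 4, actual |A + B| = 5.


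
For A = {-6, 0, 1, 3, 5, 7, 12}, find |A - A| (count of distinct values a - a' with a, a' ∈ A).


A - A = {a - a' : a, a' ∈ A}; |A| = 7.
Bounds: 2|A|-1 ≤ |A - A| ≤ |A|² - |A| + 1, i.e. 13 ≤ |A - A| ≤ 43.
Note: 0 ∈ A - A always (from a - a). The set is symmetric: if d ∈ A - A then -d ∈ A - A.
Enumerate nonzero differences d = a - a' with a > a' (then include -d):
Positive differences: {1, 2, 3, 4, 5, 6, 7, 9, 11, 12, 13, 18}
Full difference set: {0} ∪ (positive diffs) ∪ (negative diffs).
|A - A| = 1 + 2·12 = 25 (matches direct enumeration: 25).

|A - A| = 25


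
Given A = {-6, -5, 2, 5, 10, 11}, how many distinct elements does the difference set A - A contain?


A - A = {a - a' : a, a' ∈ A}; |A| = 6.
Bounds: 2|A|-1 ≤ |A - A| ≤ |A|² - |A| + 1, i.e. 11 ≤ |A - A| ≤ 31.
Note: 0 ∈ A - A always (from a - a). The set is symmetric: if d ∈ A - A then -d ∈ A - A.
Enumerate nonzero differences d = a - a' with a > a' (then include -d):
Positive differences: {1, 3, 5, 6, 7, 8, 9, 10, 11, 15, 16, 17}
Full difference set: {0} ∪ (positive diffs) ∪ (negative diffs).
|A - A| = 1 + 2·12 = 25 (matches direct enumeration: 25).

|A - A| = 25


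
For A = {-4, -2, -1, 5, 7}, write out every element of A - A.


A - A = {a - a' : a, a' ∈ A}.
Compute a - a' for each ordered pair (a, a'):
a = -4: -4--4=0, -4--2=-2, -4--1=-3, -4-5=-9, -4-7=-11
a = -2: -2--4=2, -2--2=0, -2--1=-1, -2-5=-7, -2-7=-9
a = -1: -1--4=3, -1--2=1, -1--1=0, -1-5=-6, -1-7=-8
a = 5: 5--4=9, 5--2=7, 5--1=6, 5-5=0, 5-7=-2
a = 7: 7--4=11, 7--2=9, 7--1=8, 7-5=2, 7-7=0
Collecting distinct values (and noting 0 appears from a-a):
A - A = {-11, -9, -8, -7, -6, -3, -2, -1, 0, 1, 2, 3, 6, 7, 8, 9, 11}
|A - A| = 17

A - A = {-11, -9, -8, -7, -6, -3, -2, -1, 0, 1, 2, 3, 6, 7, 8, 9, 11}


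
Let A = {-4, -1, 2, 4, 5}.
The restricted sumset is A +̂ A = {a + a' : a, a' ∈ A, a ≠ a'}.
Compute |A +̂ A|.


Restricted sumset: A +̂ A = {a + a' : a ∈ A, a' ∈ A, a ≠ a'}.
Equivalently, take A + A and drop any sum 2a that is achievable ONLY as a + a for a ∈ A (i.e. sums representable only with equal summands).
Enumerate pairs (a, a') with a < a' (symmetric, so each unordered pair gives one sum; this covers all a ≠ a'):
  -4 + -1 = -5
  -4 + 2 = -2
  -4 + 4 = 0
  -4 + 5 = 1
  -1 + 2 = 1
  -1 + 4 = 3
  -1 + 5 = 4
  2 + 4 = 6
  2 + 5 = 7
  4 + 5 = 9
Collected distinct sums: {-5, -2, 0, 1, 3, 4, 6, 7, 9}
|A +̂ A| = 9
(Reference bound: |A +̂ A| ≥ 2|A| - 3 for |A| ≥ 2, with |A| = 5 giving ≥ 7.)

|A +̂ A| = 9


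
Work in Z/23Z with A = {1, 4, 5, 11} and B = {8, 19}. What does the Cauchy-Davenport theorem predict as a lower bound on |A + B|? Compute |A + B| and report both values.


Cauchy-Davenport: |A + B| ≥ min(p, |A| + |B| - 1) for A, B nonempty in Z/pZ.
|A| = 4, |B| = 2, p = 23.
CD lower bound = min(23, 4 + 2 - 1) = min(23, 5) = 5.
Compute A + B mod 23 directly:
a = 1: 1+8=9, 1+19=20
a = 4: 4+8=12, 4+19=0
a = 5: 5+8=13, 5+19=1
a = 11: 11+8=19, 11+19=7
A + B = {0, 1, 7, 9, 12, 13, 19, 20}, so |A + B| = 8.
Verify: 8 ≥ 5? Yes ✓.

CD lower bound = 5, actual |A + B| = 8.


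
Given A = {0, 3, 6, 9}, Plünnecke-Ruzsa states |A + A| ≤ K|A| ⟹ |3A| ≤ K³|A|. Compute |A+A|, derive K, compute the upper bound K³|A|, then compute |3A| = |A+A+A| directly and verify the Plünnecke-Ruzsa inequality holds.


|A| = 4.
Step 1: Compute A + A by enumerating all 16 pairs.
A + A = {0, 3, 6, 9, 12, 15, 18}, so |A + A| = 7.
Step 2: Doubling constant K = |A + A|/|A| = 7/4 = 7/4 ≈ 1.7500.
Step 3: Plünnecke-Ruzsa gives |3A| ≤ K³·|A| = (1.7500)³ · 4 ≈ 21.4375.
Step 4: Compute 3A = A + A + A directly by enumerating all triples (a,b,c) ∈ A³; |3A| = 10.
Step 5: Check 10 ≤ 21.4375? Yes ✓.

K = 7/4, Plünnecke-Ruzsa bound K³|A| ≈ 21.4375, |3A| = 10, inequality holds.


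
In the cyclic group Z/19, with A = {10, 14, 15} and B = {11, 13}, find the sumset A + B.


Work in Z/19Z: reduce every sum a + b modulo 19.
Enumerate all 6 pairs:
a = 10: 10+11=2, 10+13=4
a = 14: 14+11=6, 14+13=8
a = 15: 15+11=7, 15+13=9
Distinct residues collected: {2, 4, 6, 7, 8, 9}
|A + B| = 6 (out of 19 total residues).

A + B = {2, 4, 6, 7, 8, 9}


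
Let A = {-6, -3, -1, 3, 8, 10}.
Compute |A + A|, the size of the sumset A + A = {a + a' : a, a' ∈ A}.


A + A = {a + a' : a, a' ∈ A}; |A| = 6.
General bounds: 2|A| - 1 ≤ |A + A| ≤ |A|(|A|+1)/2, i.e. 11 ≤ |A + A| ≤ 21.
Lower bound 2|A|-1 is attained iff A is an arithmetic progression.
Enumerate sums a + a' for a ≤ a' (symmetric, so this suffices):
a = -6: -6+-6=-12, -6+-3=-9, -6+-1=-7, -6+3=-3, -6+8=2, -6+10=4
a = -3: -3+-3=-6, -3+-1=-4, -3+3=0, -3+8=5, -3+10=7
a = -1: -1+-1=-2, -1+3=2, -1+8=7, -1+10=9
a = 3: 3+3=6, 3+8=11, 3+10=13
a = 8: 8+8=16, 8+10=18
a = 10: 10+10=20
Distinct sums: {-12, -9, -7, -6, -4, -3, -2, 0, 2, 4, 5, 6, 7, 9, 11, 13, 16, 18, 20}
|A + A| = 19

|A + A| = 19


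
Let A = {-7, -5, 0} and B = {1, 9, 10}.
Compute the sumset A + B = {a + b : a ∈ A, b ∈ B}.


A + B = {a + b : a ∈ A, b ∈ B}.
Enumerate all |A|·|B| = 3·3 = 9 pairs (a, b) and collect distinct sums.
a = -7: -7+1=-6, -7+9=2, -7+10=3
a = -5: -5+1=-4, -5+9=4, -5+10=5
a = 0: 0+1=1, 0+9=9, 0+10=10
Collecting distinct sums: A + B = {-6, -4, 1, 2, 3, 4, 5, 9, 10}
|A + B| = 9

A + B = {-6, -4, 1, 2, 3, 4, 5, 9, 10}


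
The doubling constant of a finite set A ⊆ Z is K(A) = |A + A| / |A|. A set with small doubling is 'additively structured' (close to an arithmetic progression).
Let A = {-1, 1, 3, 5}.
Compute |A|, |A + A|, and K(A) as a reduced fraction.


|A| = 4.
Compute A + A by enumerating all 16 pairs.
A + A = {-2, 0, 2, 4, 6, 8, 10}, so |A + A| = 7.
K = |A + A| / |A| = 7/4 (already in lowest terms) ≈ 1.7500.
Reference: AP of size 4 gives K = 7/4 ≈ 1.7500; a fully generic set of size 4 gives K ≈ 2.5000.

|A| = 4, |A + A| = 7, K = 7/4.


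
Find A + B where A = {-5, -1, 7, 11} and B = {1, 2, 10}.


A + B = {a + b : a ∈ A, b ∈ B}.
Enumerate all |A|·|B| = 4·3 = 12 pairs (a, b) and collect distinct sums.
a = -5: -5+1=-4, -5+2=-3, -5+10=5
a = -1: -1+1=0, -1+2=1, -1+10=9
a = 7: 7+1=8, 7+2=9, 7+10=17
a = 11: 11+1=12, 11+2=13, 11+10=21
Collecting distinct sums: A + B = {-4, -3, 0, 1, 5, 8, 9, 12, 13, 17, 21}
|A + B| = 11

A + B = {-4, -3, 0, 1, 5, 8, 9, 12, 13, 17, 21}


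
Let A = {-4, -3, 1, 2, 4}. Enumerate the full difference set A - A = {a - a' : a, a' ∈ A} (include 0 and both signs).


A - A = {a - a' : a, a' ∈ A}.
Compute a - a' for each ordered pair (a, a'):
a = -4: -4--4=0, -4--3=-1, -4-1=-5, -4-2=-6, -4-4=-8
a = -3: -3--4=1, -3--3=0, -3-1=-4, -3-2=-5, -3-4=-7
a = 1: 1--4=5, 1--3=4, 1-1=0, 1-2=-1, 1-4=-3
a = 2: 2--4=6, 2--3=5, 2-1=1, 2-2=0, 2-4=-2
a = 4: 4--4=8, 4--3=7, 4-1=3, 4-2=2, 4-4=0
Collecting distinct values (and noting 0 appears from a-a):
A - A = {-8, -7, -6, -5, -4, -3, -2, -1, 0, 1, 2, 3, 4, 5, 6, 7, 8}
|A - A| = 17

A - A = {-8, -7, -6, -5, -4, -3, -2, -1, 0, 1, 2, 3, 4, 5, 6, 7, 8}


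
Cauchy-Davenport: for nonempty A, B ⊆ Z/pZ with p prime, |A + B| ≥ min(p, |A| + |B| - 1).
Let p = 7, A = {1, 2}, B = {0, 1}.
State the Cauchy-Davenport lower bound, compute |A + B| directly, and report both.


Cauchy-Davenport: |A + B| ≥ min(p, |A| + |B| - 1) for A, B nonempty in Z/pZ.
|A| = 2, |B| = 2, p = 7.
CD lower bound = min(7, 2 + 2 - 1) = min(7, 3) = 3.
Compute A + B mod 7 directly:
a = 1: 1+0=1, 1+1=2
a = 2: 2+0=2, 2+1=3
A + B = {1, 2, 3}, so |A + B| = 3.
Verify: 3 ≥ 3? Yes ✓.

CD lower bound = 3, actual |A + B| = 3.


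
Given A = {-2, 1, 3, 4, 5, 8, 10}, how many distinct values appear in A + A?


A + A = {a + a' : a, a' ∈ A}; |A| = 7.
General bounds: 2|A| - 1 ≤ |A + A| ≤ |A|(|A|+1)/2, i.e. 13 ≤ |A + A| ≤ 28.
Lower bound 2|A|-1 is attained iff A is an arithmetic progression.
Enumerate sums a + a' for a ≤ a' (symmetric, so this suffices):
a = -2: -2+-2=-4, -2+1=-1, -2+3=1, -2+4=2, -2+5=3, -2+8=6, -2+10=8
a = 1: 1+1=2, 1+3=4, 1+4=5, 1+5=6, 1+8=9, 1+10=11
a = 3: 3+3=6, 3+4=7, 3+5=8, 3+8=11, 3+10=13
a = 4: 4+4=8, 4+5=9, 4+8=12, 4+10=14
a = 5: 5+5=10, 5+8=13, 5+10=15
a = 8: 8+8=16, 8+10=18
a = 10: 10+10=20
Distinct sums: {-4, -1, 1, 2, 3, 4, 5, 6, 7, 8, 9, 10, 11, 12, 13, 14, 15, 16, 18, 20}
|A + A| = 20

|A + A| = 20


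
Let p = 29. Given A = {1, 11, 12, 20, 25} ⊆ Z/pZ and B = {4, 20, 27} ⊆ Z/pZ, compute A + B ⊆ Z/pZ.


Work in Z/29Z: reduce every sum a + b modulo 29.
Enumerate all 15 pairs:
a = 1: 1+4=5, 1+20=21, 1+27=28
a = 11: 11+4=15, 11+20=2, 11+27=9
a = 12: 12+4=16, 12+20=3, 12+27=10
a = 20: 20+4=24, 20+20=11, 20+27=18
a = 25: 25+4=0, 25+20=16, 25+27=23
Distinct residues collected: {0, 2, 3, 5, 9, 10, 11, 15, 16, 18, 21, 23, 24, 28}
|A + B| = 14 (out of 29 total residues).

A + B = {0, 2, 3, 5, 9, 10, 11, 15, 16, 18, 21, 23, 24, 28}


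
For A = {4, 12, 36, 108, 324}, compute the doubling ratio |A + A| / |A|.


|A| = 5.
Compute A + A by enumerating all 25 pairs.
A + A = {8, 16, 24, 40, 48, 72, 112, 120, 144, 216, 328, 336, 360, 432, 648}, so |A + A| = 15.
K = |A + A| / |A| = 15/5 = 3/1 ≈ 3.0000.
Reference: AP of size 5 gives K = 9/5 ≈ 1.8000; a fully generic set of size 5 gives K ≈ 3.0000.

|A| = 5, |A + A| = 15, K = 15/5 = 3/1.


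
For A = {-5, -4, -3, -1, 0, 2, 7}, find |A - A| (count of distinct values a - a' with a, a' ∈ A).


A - A = {a - a' : a, a' ∈ A}; |A| = 7.
Bounds: 2|A|-1 ≤ |A - A| ≤ |A|² - |A| + 1, i.e. 13 ≤ |A - A| ≤ 43.
Note: 0 ∈ A - A always (from a - a). The set is symmetric: if d ∈ A - A then -d ∈ A - A.
Enumerate nonzero differences d = a - a' with a > a' (then include -d):
Positive differences: {1, 2, 3, 4, 5, 6, 7, 8, 10, 11, 12}
Full difference set: {0} ∪ (positive diffs) ∪ (negative diffs).
|A - A| = 1 + 2·11 = 23 (matches direct enumeration: 23).

|A - A| = 23


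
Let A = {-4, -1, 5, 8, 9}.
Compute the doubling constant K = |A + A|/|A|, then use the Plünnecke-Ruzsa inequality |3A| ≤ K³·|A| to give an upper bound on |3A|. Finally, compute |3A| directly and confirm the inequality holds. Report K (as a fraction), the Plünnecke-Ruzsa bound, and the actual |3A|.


|A| = 5.
Step 1: Compute A + A by enumerating all 25 pairs.
A + A = {-8, -5, -2, 1, 4, 5, 7, 8, 10, 13, 14, 16, 17, 18}, so |A + A| = 14.
Step 2: Doubling constant K = |A + A|/|A| = 14/5 = 14/5 ≈ 2.8000.
Step 3: Plünnecke-Ruzsa gives |3A| ≤ K³·|A| = (2.8000)³ · 5 ≈ 109.7600.
Step 4: Compute 3A = A + A + A directly by enumerating all triples (a,b,c) ∈ A³; |3A| = 27.
Step 5: Check 27 ≤ 109.7600? Yes ✓.

K = 14/5, Plünnecke-Ruzsa bound K³|A| ≈ 109.7600, |3A| = 27, inequality holds.


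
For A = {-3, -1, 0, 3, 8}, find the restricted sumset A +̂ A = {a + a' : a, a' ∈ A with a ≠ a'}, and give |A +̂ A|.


Restricted sumset: A +̂ A = {a + a' : a ∈ A, a' ∈ A, a ≠ a'}.
Equivalently, take A + A and drop any sum 2a that is achievable ONLY as a + a for a ∈ A (i.e. sums representable only with equal summands).
Enumerate pairs (a, a') with a < a' (symmetric, so each unordered pair gives one sum; this covers all a ≠ a'):
  -3 + -1 = -4
  -3 + 0 = -3
  -3 + 3 = 0
  -3 + 8 = 5
  -1 + 0 = -1
  -1 + 3 = 2
  -1 + 8 = 7
  0 + 3 = 3
  0 + 8 = 8
  3 + 8 = 11
Collected distinct sums: {-4, -3, -1, 0, 2, 3, 5, 7, 8, 11}
|A +̂ A| = 10
(Reference bound: |A +̂ A| ≥ 2|A| - 3 for |A| ≥ 2, with |A| = 5 giving ≥ 7.)

|A +̂ A| = 10


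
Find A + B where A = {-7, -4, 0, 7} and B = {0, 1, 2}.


A + B = {a + b : a ∈ A, b ∈ B}.
Enumerate all |A|·|B| = 4·3 = 12 pairs (a, b) and collect distinct sums.
a = -7: -7+0=-7, -7+1=-6, -7+2=-5
a = -4: -4+0=-4, -4+1=-3, -4+2=-2
a = 0: 0+0=0, 0+1=1, 0+2=2
a = 7: 7+0=7, 7+1=8, 7+2=9
Collecting distinct sums: A + B = {-7, -6, -5, -4, -3, -2, 0, 1, 2, 7, 8, 9}
|A + B| = 12

A + B = {-7, -6, -5, -4, -3, -2, 0, 1, 2, 7, 8, 9}


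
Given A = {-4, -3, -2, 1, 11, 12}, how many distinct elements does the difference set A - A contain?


A - A = {a - a' : a, a' ∈ A}; |A| = 6.
Bounds: 2|A|-1 ≤ |A - A| ≤ |A|² - |A| + 1, i.e. 11 ≤ |A - A| ≤ 31.
Note: 0 ∈ A - A always (from a - a). The set is symmetric: if d ∈ A - A then -d ∈ A - A.
Enumerate nonzero differences d = a - a' with a > a' (then include -d):
Positive differences: {1, 2, 3, 4, 5, 10, 11, 13, 14, 15, 16}
Full difference set: {0} ∪ (positive diffs) ∪ (negative diffs).
|A - A| = 1 + 2·11 = 23 (matches direct enumeration: 23).

|A - A| = 23


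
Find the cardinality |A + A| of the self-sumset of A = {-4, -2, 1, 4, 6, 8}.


A + A = {a + a' : a, a' ∈ A}; |A| = 6.
General bounds: 2|A| - 1 ≤ |A + A| ≤ |A|(|A|+1)/2, i.e. 11 ≤ |A + A| ≤ 21.
Lower bound 2|A|-1 is attained iff A is an arithmetic progression.
Enumerate sums a + a' for a ≤ a' (symmetric, so this suffices):
a = -4: -4+-4=-8, -4+-2=-6, -4+1=-3, -4+4=0, -4+6=2, -4+8=4
a = -2: -2+-2=-4, -2+1=-1, -2+4=2, -2+6=4, -2+8=6
a = 1: 1+1=2, 1+4=5, 1+6=7, 1+8=9
a = 4: 4+4=8, 4+6=10, 4+8=12
a = 6: 6+6=12, 6+8=14
a = 8: 8+8=16
Distinct sums: {-8, -6, -4, -3, -1, 0, 2, 4, 5, 6, 7, 8, 9, 10, 12, 14, 16}
|A + A| = 17

|A + A| = 17


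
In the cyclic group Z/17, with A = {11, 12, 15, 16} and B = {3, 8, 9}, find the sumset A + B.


Work in Z/17Z: reduce every sum a + b modulo 17.
Enumerate all 12 pairs:
a = 11: 11+3=14, 11+8=2, 11+9=3
a = 12: 12+3=15, 12+8=3, 12+9=4
a = 15: 15+3=1, 15+8=6, 15+9=7
a = 16: 16+3=2, 16+8=7, 16+9=8
Distinct residues collected: {1, 2, 3, 4, 6, 7, 8, 14, 15}
|A + B| = 9 (out of 17 total residues).

A + B = {1, 2, 3, 4, 6, 7, 8, 14, 15}


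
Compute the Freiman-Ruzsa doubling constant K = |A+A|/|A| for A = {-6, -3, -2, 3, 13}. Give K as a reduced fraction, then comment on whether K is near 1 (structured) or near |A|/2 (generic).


|A| = 5.
Compute A + A by enumerating all 25 pairs.
A + A = {-12, -9, -8, -6, -5, -4, -3, 0, 1, 6, 7, 10, 11, 16, 26}, so |A + A| = 15.
K = |A + A| / |A| = 15/5 = 3/1 ≈ 3.0000.
Reference: AP of size 5 gives K = 9/5 ≈ 1.8000; a fully generic set of size 5 gives K ≈ 3.0000.

|A| = 5, |A + A| = 15, K = 15/5 = 3/1.


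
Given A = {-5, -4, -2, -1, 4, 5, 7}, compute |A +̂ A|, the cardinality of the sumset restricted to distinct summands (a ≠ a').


Restricted sumset: A +̂ A = {a + a' : a ∈ A, a' ∈ A, a ≠ a'}.
Equivalently, take A + A and drop any sum 2a that is achievable ONLY as a + a for a ∈ A (i.e. sums representable only with equal summands).
Enumerate pairs (a, a') with a < a' (symmetric, so each unordered pair gives one sum; this covers all a ≠ a'):
  -5 + -4 = -9
  -5 + -2 = -7
  -5 + -1 = -6
  -5 + 4 = -1
  -5 + 5 = 0
  -5 + 7 = 2
  -4 + -2 = -6
  -4 + -1 = -5
  -4 + 4 = 0
  -4 + 5 = 1
  -4 + 7 = 3
  -2 + -1 = -3
  -2 + 4 = 2
  -2 + 5 = 3
  -2 + 7 = 5
  -1 + 4 = 3
  -1 + 5 = 4
  -1 + 7 = 6
  4 + 5 = 9
  4 + 7 = 11
  5 + 7 = 12
Collected distinct sums: {-9, -7, -6, -5, -3, -1, 0, 1, 2, 3, 4, 5, 6, 9, 11, 12}
|A +̂ A| = 16
(Reference bound: |A +̂ A| ≥ 2|A| - 3 for |A| ≥ 2, with |A| = 7 giving ≥ 11.)

|A +̂ A| = 16


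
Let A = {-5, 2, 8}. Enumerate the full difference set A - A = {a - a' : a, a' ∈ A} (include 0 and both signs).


A - A = {a - a' : a, a' ∈ A}.
Compute a - a' for each ordered pair (a, a'):
a = -5: -5--5=0, -5-2=-7, -5-8=-13
a = 2: 2--5=7, 2-2=0, 2-8=-6
a = 8: 8--5=13, 8-2=6, 8-8=0
Collecting distinct values (and noting 0 appears from a-a):
A - A = {-13, -7, -6, 0, 6, 7, 13}
|A - A| = 7

A - A = {-13, -7, -6, 0, 6, 7, 13}


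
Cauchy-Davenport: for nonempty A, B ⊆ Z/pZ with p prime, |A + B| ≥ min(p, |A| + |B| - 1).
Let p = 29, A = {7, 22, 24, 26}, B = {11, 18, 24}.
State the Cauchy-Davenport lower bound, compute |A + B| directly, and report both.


Cauchy-Davenport: |A + B| ≥ min(p, |A| + |B| - 1) for A, B nonempty in Z/pZ.
|A| = 4, |B| = 3, p = 29.
CD lower bound = min(29, 4 + 3 - 1) = min(29, 6) = 6.
Compute A + B mod 29 directly:
a = 7: 7+11=18, 7+18=25, 7+24=2
a = 22: 22+11=4, 22+18=11, 22+24=17
a = 24: 24+11=6, 24+18=13, 24+24=19
a = 26: 26+11=8, 26+18=15, 26+24=21
A + B = {2, 4, 6, 8, 11, 13, 15, 17, 18, 19, 21, 25}, so |A + B| = 12.
Verify: 12 ≥ 6? Yes ✓.

CD lower bound = 6, actual |A + B| = 12.


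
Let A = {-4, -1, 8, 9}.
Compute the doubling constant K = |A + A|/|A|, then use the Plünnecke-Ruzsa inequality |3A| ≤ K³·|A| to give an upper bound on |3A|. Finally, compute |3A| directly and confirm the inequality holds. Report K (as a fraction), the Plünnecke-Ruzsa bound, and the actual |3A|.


|A| = 4.
Step 1: Compute A + A by enumerating all 16 pairs.
A + A = {-8, -5, -2, 4, 5, 7, 8, 16, 17, 18}, so |A + A| = 10.
Step 2: Doubling constant K = |A + A|/|A| = 10/4 = 10/4 ≈ 2.5000.
Step 3: Plünnecke-Ruzsa gives |3A| ≤ K³·|A| = (2.5000)³ · 4 ≈ 62.5000.
Step 4: Compute 3A = A + A + A directly by enumerating all triples (a,b,c) ∈ A³; |3A| = 20.
Step 5: Check 20 ≤ 62.5000? Yes ✓.

K = 10/4, Plünnecke-Ruzsa bound K³|A| ≈ 62.5000, |3A| = 20, inequality holds.


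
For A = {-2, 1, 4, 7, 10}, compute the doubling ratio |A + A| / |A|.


|A| = 5.
Compute A + A by enumerating all 25 pairs.
A + A = {-4, -1, 2, 5, 8, 11, 14, 17, 20}, so |A + A| = 9.
K = |A + A| / |A| = 9/5 (already in lowest terms) ≈ 1.8000.
Reference: AP of size 5 gives K = 9/5 ≈ 1.8000; a fully generic set of size 5 gives K ≈ 3.0000.

|A| = 5, |A + A| = 9, K = 9/5.


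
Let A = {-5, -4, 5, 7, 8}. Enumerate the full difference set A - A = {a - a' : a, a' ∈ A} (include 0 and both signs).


A - A = {a - a' : a, a' ∈ A}.
Compute a - a' for each ordered pair (a, a'):
a = -5: -5--5=0, -5--4=-1, -5-5=-10, -5-7=-12, -5-8=-13
a = -4: -4--5=1, -4--4=0, -4-5=-9, -4-7=-11, -4-8=-12
a = 5: 5--5=10, 5--4=9, 5-5=0, 5-7=-2, 5-8=-3
a = 7: 7--5=12, 7--4=11, 7-5=2, 7-7=0, 7-8=-1
a = 8: 8--5=13, 8--4=12, 8-5=3, 8-7=1, 8-8=0
Collecting distinct values (and noting 0 appears from a-a):
A - A = {-13, -12, -11, -10, -9, -3, -2, -1, 0, 1, 2, 3, 9, 10, 11, 12, 13}
|A - A| = 17

A - A = {-13, -12, -11, -10, -9, -3, -2, -1, 0, 1, 2, 3, 9, 10, 11, 12, 13}


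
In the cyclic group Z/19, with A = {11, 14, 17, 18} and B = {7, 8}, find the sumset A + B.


Work in Z/19Z: reduce every sum a + b modulo 19.
Enumerate all 8 pairs:
a = 11: 11+7=18, 11+8=0
a = 14: 14+7=2, 14+8=3
a = 17: 17+7=5, 17+8=6
a = 18: 18+7=6, 18+8=7
Distinct residues collected: {0, 2, 3, 5, 6, 7, 18}
|A + B| = 7 (out of 19 total residues).

A + B = {0, 2, 3, 5, 6, 7, 18}


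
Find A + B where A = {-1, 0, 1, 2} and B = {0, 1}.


A + B = {a + b : a ∈ A, b ∈ B}.
Enumerate all |A|·|B| = 4·2 = 8 pairs (a, b) and collect distinct sums.
a = -1: -1+0=-1, -1+1=0
a = 0: 0+0=0, 0+1=1
a = 1: 1+0=1, 1+1=2
a = 2: 2+0=2, 2+1=3
Collecting distinct sums: A + B = {-1, 0, 1, 2, 3}
|A + B| = 5

A + B = {-1, 0, 1, 2, 3}


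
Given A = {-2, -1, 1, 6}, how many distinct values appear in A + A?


A + A = {a + a' : a, a' ∈ A}; |A| = 4.
General bounds: 2|A| - 1 ≤ |A + A| ≤ |A|(|A|+1)/2, i.e. 7 ≤ |A + A| ≤ 10.
Lower bound 2|A|-1 is attained iff A is an arithmetic progression.
Enumerate sums a + a' for a ≤ a' (symmetric, so this suffices):
a = -2: -2+-2=-4, -2+-1=-3, -2+1=-1, -2+6=4
a = -1: -1+-1=-2, -1+1=0, -1+6=5
a = 1: 1+1=2, 1+6=7
a = 6: 6+6=12
Distinct sums: {-4, -3, -2, -1, 0, 2, 4, 5, 7, 12}
|A + A| = 10

|A + A| = 10


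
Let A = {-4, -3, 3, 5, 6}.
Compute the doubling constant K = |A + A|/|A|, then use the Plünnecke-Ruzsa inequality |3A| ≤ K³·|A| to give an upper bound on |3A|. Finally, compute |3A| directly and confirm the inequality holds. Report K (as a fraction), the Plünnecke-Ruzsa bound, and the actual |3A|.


|A| = 5.
Step 1: Compute A + A by enumerating all 25 pairs.
A + A = {-8, -7, -6, -1, 0, 1, 2, 3, 6, 8, 9, 10, 11, 12}, so |A + A| = 14.
Step 2: Doubling constant K = |A + A|/|A| = 14/5 = 14/5 ≈ 2.8000.
Step 3: Plünnecke-Ruzsa gives |3A| ≤ K³·|A| = (2.8000)³ · 5 ≈ 109.7600.
Step 4: Compute 3A = A + A + A directly by enumerating all triples (a,b,c) ∈ A³; |3A| = 26.
Step 5: Check 26 ≤ 109.7600? Yes ✓.

K = 14/5, Plünnecke-Ruzsa bound K³|A| ≈ 109.7600, |3A| = 26, inequality holds.


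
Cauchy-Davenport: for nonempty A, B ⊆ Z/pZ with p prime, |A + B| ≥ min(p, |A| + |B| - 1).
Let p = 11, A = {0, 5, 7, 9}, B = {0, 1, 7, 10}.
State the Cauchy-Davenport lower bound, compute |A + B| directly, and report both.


Cauchy-Davenport: |A + B| ≥ min(p, |A| + |B| - 1) for A, B nonempty in Z/pZ.
|A| = 4, |B| = 4, p = 11.
CD lower bound = min(11, 4 + 4 - 1) = min(11, 7) = 7.
Compute A + B mod 11 directly:
a = 0: 0+0=0, 0+1=1, 0+7=7, 0+10=10
a = 5: 5+0=5, 5+1=6, 5+7=1, 5+10=4
a = 7: 7+0=7, 7+1=8, 7+7=3, 7+10=6
a = 9: 9+0=9, 9+1=10, 9+7=5, 9+10=8
A + B = {0, 1, 3, 4, 5, 6, 7, 8, 9, 10}, so |A + B| = 10.
Verify: 10 ≥ 7? Yes ✓.

CD lower bound = 7, actual |A + B| = 10.


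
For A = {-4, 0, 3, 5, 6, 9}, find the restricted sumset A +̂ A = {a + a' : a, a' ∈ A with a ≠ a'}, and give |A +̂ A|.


Restricted sumset: A +̂ A = {a + a' : a ∈ A, a' ∈ A, a ≠ a'}.
Equivalently, take A + A and drop any sum 2a that is achievable ONLY as a + a for a ∈ A (i.e. sums representable only with equal summands).
Enumerate pairs (a, a') with a < a' (symmetric, so each unordered pair gives one sum; this covers all a ≠ a'):
  -4 + 0 = -4
  -4 + 3 = -1
  -4 + 5 = 1
  -4 + 6 = 2
  -4 + 9 = 5
  0 + 3 = 3
  0 + 5 = 5
  0 + 6 = 6
  0 + 9 = 9
  3 + 5 = 8
  3 + 6 = 9
  3 + 9 = 12
  5 + 6 = 11
  5 + 9 = 14
  6 + 9 = 15
Collected distinct sums: {-4, -1, 1, 2, 3, 5, 6, 8, 9, 11, 12, 14, 15}
|A +̂ A| = 13
(Reference bound: |A +̂ A| ≥ 2|A| - 3 for |A| ≥ 2, with |A| = 6 giving ≥ 9.)

|A +̂ A| = 13


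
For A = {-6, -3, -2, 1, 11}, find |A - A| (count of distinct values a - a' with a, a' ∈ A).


A - A = {a - a' : a, a' ∈ A}; |A| = 5.
Bounds: 2|A|-1 ≤ |A - A| ≤ |A|² - |A| + 1, i.e. 9 ≤ |A - A| ≤ 21.
Note: 0 ∈ A - A always (from a - a). The set is symmetric: if d ∈ A - A then -d ∈ A - A.
Enumerate nonzero differences d = a - a' with a > a' (then include -d):
Positive differences: {1, 3, 4, 7, 10, 13, 14, 17}
Full difference set: {0} ∪ (positive diffs) ∪ (negative diffs).
|A - A| = 1 + 2·8 = 17 (matches direct enumeration: 17).

|A - A| = 17


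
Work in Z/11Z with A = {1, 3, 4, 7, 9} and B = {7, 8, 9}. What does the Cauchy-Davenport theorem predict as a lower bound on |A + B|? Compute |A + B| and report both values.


Cauchy-Davenport: |A + B| ≥ min(p, |A| + |B| - 1) for A, B nonempty in Z/pZ.
|A| = 5, |B| = 3, p = 11.
CD lower bound = min(11, 5 + 3 - 1) = min(11, 7) = 7.
Compute A + B mod 11 directly:
a = 1: 1+7=8, 1+8=9, 1+9=10
a = 3: 3+7=10, 3+8=0, 3+9=1
a = 4: 4+7=0, 4+8=1, 4+9=2
a = 7: 7+7=3, 7+8=4, 7+9=5
a = 9: 9+7=5, 9+8=6, 9+9=7
A + B = {0, 1, 2, 3, 4, 5, 6, 7, 8, 9, 10}, so |A + B| = 11.
Verify: 11 ≥ 7? Yes ✓.

CD lower bound = 7, actual |A + B| = 11.


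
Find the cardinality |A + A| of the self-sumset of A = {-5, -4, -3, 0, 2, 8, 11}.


A + A = {a + a' : a, a' ∈ A}; |A| = 7.
General bounds: 2|A| - 1 ≤ |A + A| ≤ |A|(|A|+1)/2, i.e. 13 ≤ |A + A| ≤ 28.
Lower bound 2|A|-1 is attained iff A is an arithmetic progression.
Enumerate sums a + a' for a ≤ a' (symmetric, so this suffices):
a = -5: -5+-5=-10, -5+-4=-9, -5+-3=-8, -5+0=-5, -5+2=-3, -5+8=3, -5+11=6
a = -4: -4+-4=-8, -4+-3=-7, -4+0=-4, -4+2=-2, -4+8=4, -4+11=7
a = -3: -3+-3=-6, -3+0=-3, -3+2=-1, -3+8=5, -3+11=8
a = 0: 0+0=0, 0+2=2, 0+8=8, 0+11=11
a = 2: 2+2=4, 2+8=10, 2+11=13
a = 8: 8+8=16, 8+11=19
a = 11: 11+11=22
Distinct sums: {-10, -9, -8, -7, -6, -5, -4, -3, -2, -1, 0, 2, 3, 4, 5, 6, 7, 8, 10, 11, 13, 16, 19, 22}
|A + A| = 24

|A + A| = 24


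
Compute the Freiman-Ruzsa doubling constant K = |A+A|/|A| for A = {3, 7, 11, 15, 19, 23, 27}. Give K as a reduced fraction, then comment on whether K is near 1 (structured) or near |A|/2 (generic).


|A| = 7.
Compute A + A by enumerating all 49 pairs.
A + A = {6, 10, 14, 18, 22, 26, 30, 34, 38, 42, 46, 50, 54}, so |A + A| = 13.
K = |A + A| / |A| = 13/7 (already in lowest terms) ≈ 1.8571.
Reference: AP of size 7 gives K = 13/7 ≈ 1.8571; a fully generic set of size 7 gives K ≈ 4.0000.

|A| = 7, |A + A| = 13, K = 13/7.


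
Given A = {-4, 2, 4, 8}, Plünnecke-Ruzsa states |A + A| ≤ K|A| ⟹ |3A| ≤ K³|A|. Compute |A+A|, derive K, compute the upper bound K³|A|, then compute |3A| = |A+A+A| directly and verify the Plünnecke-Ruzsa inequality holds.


|A| = 4.
Step 1: Compute A + A by enumerating all 16 pairs.
A + A = {-8, -2, 0, 4, 6, 8, 10, 12, 16}, so |A + A| = 9.
Step 2: Doubling constant K = |A + A|/|A| = 9/4 = 9/4 ≈ 2.2500.
Step 3: Plünnecke-Ruzsa gives |3A| ≤ K³·|A| = (2.2500)³ · 4 ≈ 45.5625.
Step 4: Compute 3A = A + A + A directly by enumerating all triples (a,b,c) ∈ A³; |3A| = 15.
Step 5: Check 15 ≤ 45.5625? Yes ✓.

K = 9/4, Plünnecke-Ruzsa bound K³|A| ≈ 45.5625, |3A| = 15, inequality holds.


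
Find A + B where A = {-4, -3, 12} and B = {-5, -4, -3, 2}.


A + B = {a + b : a ∈ A, b ∈ B}.
Enumerate all |A|·|B| = 3·4 = 12 pairs (a, b) and collect distinct sums.
a = -4: -4+-5=-9, -4+-4=-8, -4+-3=-7, -4+2=-2
a = -3: -3+-5=-8, -3+-4=-7, -3+-3=-6, -3+2=-1
a = 12: 12+-5=7, 12+-4=8, 12+-3=9, 12+2=14
Collecting distinct sums: A + B = {-9, -8, -7, -6, -2, -1, 7, 8, 9, 14}
|A + B| = 10

A + B = {-9, -8, -7, -6, -2, -1, 7, 8, 9, 14}


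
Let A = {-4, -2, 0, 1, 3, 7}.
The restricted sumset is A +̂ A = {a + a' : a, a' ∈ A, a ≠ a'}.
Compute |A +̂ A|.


Restricted sumset: A +̂ A = {a + a' : a ∈ A, a' ∈ A, a ≠ a'}.
Equivalently, take A + A and drop any sum 2a that is achievable ONLY as a + a for a ∈ A (i.e. sums representable only with equal summands).
Enumerate pairs (a, a') with a < a' (symmetric, so each unordered pair gives one sum; this covers all a ≠ a'):
  -4 + -2 = -6
  -4 + 0 = -4
  -4 + 1 = -3
  -4 + 3 = -1
  -4 + 7 = 3
  -2 + 0 = -2
  -2 + 1 = -1
  -2 + 3 = 1
  -2 + 7 = 5
  0 + 1 = 1
  0 + 3 = 3
  0 + 7 = 7
  1 + 3 = 4
  1 + 7 = 8
  3 + 7 = 10
Collected distinct sums: {-6, -4, -3, -2, -1, 1, 3, 4, 5, 7, 8, 10}
|A +̂ A| = 12
(Reference bound: |A +̂ A| ≥ 2|A| - 3 for |A| ≥ 2, with |A| = 6 giving ≥ 9.)

|A +̂ A| = 12


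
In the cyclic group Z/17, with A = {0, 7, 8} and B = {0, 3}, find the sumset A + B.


Work in Z/17Z: reduce every sum a + b modulo 17.
Enumerate all 6 pairs:
a = 0: 0+0=0, 0+3=3
a = 7: 7+0=7, 7+3=10
a = 8: 8+0=8, 8+3=11
Distinct residues collected: {0, 3, 7, 8, 10, 11}
|A + B| = 6 (out of 17 total residues).

A + B = {0, 3, 7, 8, 10, 11}


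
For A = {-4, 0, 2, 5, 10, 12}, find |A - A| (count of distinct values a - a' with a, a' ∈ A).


A - A = {a - a' : a, a' ∈ A}; |A| = 6.
Bounds: 2|A|-1 ≤ |A - A| ≤ |A|² - |A| + 1, i.e. 11 ≤ |A - A| ≤ 31.
Note: 0 ∈ A - A always (from a - a). The set is symmetric: if d ∈ A - A then -d ∈ A - A.
Enumerate nonzero differences d = a - a' with a > a' (then include -d):
Positive differences: {2, 3, 4, 5, 6, 7, 8, 9, 10, 12, 14, 16}
Full difference set: {0} ∪ (positive diffs) ∪ (negative diffs).
|A - A| = 1 + 2·12 = 25 (matches direct enumeration: 25).

|A - A| = 25


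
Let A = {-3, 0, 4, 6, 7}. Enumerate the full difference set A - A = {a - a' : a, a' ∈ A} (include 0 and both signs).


A - A = {a - a' : a, a' ∈ A}.
Compute a - a' for each ordered pair (a, a'):
a = -3: -3--3=0, -3-0=-3, -3-4=-7, -3-6=-9, -3-7=-10
a = 0: 0--3=3, 0-0=0, 0-4=-4, 0-6=-6, 0-7=-7
a = 4: 4--3=7, 4-0=4, 4-4=0, 4-6=-2, 4-7=-3
a = 6: 6--3=9, 6-0=6, 6-4=2, 6-6=0, 6-7=-1
a = 7: 7--3=10, 7-0=7, 7-4=3, 7-6=1, 7-7=0
Collecting distinct values (and noting 0 appears from a-a):
A - A = {-10, -9, -7, -6, -4, -3, -2, -1, 0, 1, 2, 3, 4, 6, 7, 9, 10}
|A - A| = 17

A - A = {-10, -9, -7, -6, -4, -3, -2, -1, 0, 1, 2, 3, 4, 6, 7, 9, 10}


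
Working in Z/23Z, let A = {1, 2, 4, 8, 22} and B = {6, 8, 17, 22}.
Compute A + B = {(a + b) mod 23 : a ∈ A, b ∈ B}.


Work in Z/23Z: reduce every sum a + b modulo 23.
Enumerate all 20 pairs:
a = 1: 1+6=7, 1+8=9, 1+17=18, 1+22=0
a = 2: 2+6=8, 2+8=10, 2+17=19, 2+22=1
a = 4: 4+6=10, 4+8=12, 4+17=21, 4+22=3
a = 8: 8+6=14, 8+8=16, 8+17=2, 8+22=7
a = 22: 22+6=5, 22+8=7, 22+17=16, 22+22=21
Distinct residues collected: {0, 1, 2, 3, 5, 7, 8, 9, 10, 12, 14, 16, 18, 19, 21}
|A + B| = 15 (out of 23 total residues).

A + B = {0, 1, 2, 3, 5, 7, 8, 9, 10, 12, 14, 16, 18, 19, 21}


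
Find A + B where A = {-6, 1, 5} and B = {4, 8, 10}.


A + B = {a + b : a ∈ A, b ∈ B}.
Enumerate all |A|·|B| = 3·3 = 9 pairs (a, b) and collect distinct sums.
a = -6: -6+4=-2, -6+8=2, -6+10=4
a = 1: 1+4=5, 1+8=9, 1+10=11
a = 5: 5+4=9, 5+8=13, 5+10=15
Collecting distinct sums: A + B = {-2, 2, 4, 5, 9, 11, 13, 15}
|A + B| = 8

A + B = {-2, 2, 4, 5, 9, 11, 13, 15}


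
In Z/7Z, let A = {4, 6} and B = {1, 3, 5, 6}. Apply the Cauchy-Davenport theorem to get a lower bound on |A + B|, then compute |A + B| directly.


Cauchy-Davenport: |A + B| ≥ min(p, |A| + |B| - 1) for A, B nonempty in Z/pZ.
|A| = 2, |B| = 4, p = 7.
CD lower bound = min(7, 2 + 4 - 1) = min(7, 5) = 5.
Compute A + B mod 7 directly:
a = 4: 4+1=5, 4+3=0, 4+5=2, 4+6=3
a = 6: 6+1=0, 6+3=2, 6+5=4, 6+6=5
A + B = {0, 2, 3, 4, 5}, so |A + B| = 5.
Verify: 5 ≥ 5? Yes ✓.

CD lower bound = 5, actual |A + B| = 5.


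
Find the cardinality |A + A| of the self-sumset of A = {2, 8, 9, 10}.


A + A = {a + a' : a, a' ∈ A}; |A| = 4.
General bounds: 2|A| - 1 ≤ |A + A| ≤ |A|(|A|+1)/2, i.e. 7 ≤ |A + A| ≤ 10.
Lower bound 2|A|-1 is attained iff A is an arithmetic progression.
Enumerate sums a + a' for a ≤ a' (symmetric, so this suffices):
a = 2: 2+2=4, 2+8=10, 2+9=11, 2+10=12
a = 8: 8+8=16, 8+9=17, 8+10=18
a = 9: 9+9=18, 9+10=19
a = 10: 10+10=20
Distinct sums: {4, 10, 11, 12, 16, 17, 18, 19, 20}
|A + A| = 9

|A + A| = 9


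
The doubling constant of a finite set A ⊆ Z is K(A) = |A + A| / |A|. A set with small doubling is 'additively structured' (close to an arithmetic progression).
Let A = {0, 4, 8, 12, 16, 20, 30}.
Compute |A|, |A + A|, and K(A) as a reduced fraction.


|A| = 7.
Compute A + A by enumerating all 49 pairs.
A + A = {0, 4, 8, 12, 16, 20, 24, 28, 30, 32, 34, 36, 38, 40, 42, 46, 50, 60}, so |A + A| = 18.
K = |A + A| / |A| = 18/7 (already in lowest terms) ≈ 2.5714.
Reference: AP of size 7 gives K = 13/7 ≈ 1.8571; a fully generic set of size 7 gives K ≈ 4.0000.

|A| = 7, |A + A| = 18, K = 18/7.


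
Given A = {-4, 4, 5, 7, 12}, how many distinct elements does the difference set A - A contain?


A - A = {a - a' : a, a' ∈ A}; |A| = 5.
Bounds: 2|A|-1 ≤ |A - A| ≤ |A|² - |A| + 1, i.e. 9 ≤ |A - A| ≤ 21.
Note: 0 ∈ A - A always (from a - a). The set is symmetric: if d ∈ A - A then -d ∈ A - A.
Enumerate nonzero differences d = a - a' with a > a' (then include -d):
Positive differences: {1, 2, 3, 5, 7, 8, 9, 11, 16}
Full difference set: {0} ∪ (positive diffs) ∪ (negative diffs).
|A - A| = 1 + 2·9 = 19 (matches direct enumeration: 19).

|A - A| = 19
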